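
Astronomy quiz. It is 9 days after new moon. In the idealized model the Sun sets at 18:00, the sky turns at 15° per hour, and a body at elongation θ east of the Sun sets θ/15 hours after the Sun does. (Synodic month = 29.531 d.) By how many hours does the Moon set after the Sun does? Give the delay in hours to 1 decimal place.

7.3 h

Phase angle: θ = 360°·(9 d)/(29.531 d) = 109.7°.
The Moon trails the Sun by θ/15 = 109.7/15 ≈ 7.31 hours.
So the Moon sets 7.31 h after the Sun.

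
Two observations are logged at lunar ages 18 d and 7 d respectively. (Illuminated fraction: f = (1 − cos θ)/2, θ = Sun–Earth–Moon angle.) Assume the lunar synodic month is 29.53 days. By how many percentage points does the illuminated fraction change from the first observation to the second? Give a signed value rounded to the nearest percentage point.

-43 percentage points

First observation: θ = 360°·18/29.53 = 219.4°, so f = 0.886.
Second observation: θ = 85.3°, f = 0.459.
Δf = 0.459 − 0.886 = -0.427, i.e. -43 pp.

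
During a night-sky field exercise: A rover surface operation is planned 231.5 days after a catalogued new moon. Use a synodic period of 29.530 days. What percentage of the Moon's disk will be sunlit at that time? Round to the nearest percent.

23%

231.5/29.530 = 7.839 lunations, so 7 complete cycles and 24.79 d into the next.
The Moon has covered 24.79/29.530 of its cycle, so θ ≈ 360° × 24.79/29.530 = 302.2°.
Illuminated fraction = (1 − cos 302.2°)/2 = (1 − 0.533)/2 ≈ 0.233, so 23%.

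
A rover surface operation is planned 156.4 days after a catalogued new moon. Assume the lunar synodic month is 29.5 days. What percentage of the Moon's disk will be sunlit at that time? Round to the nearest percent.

66%

156.4/29.5 = 5.302 lunations, so 5 complete cycles and 8.90 d into the next.
The Moon has covered 8.90/29.5 of its cycle, so θ ≈ 360° × 8.90/29.5 = 108.6°.
Illuminated fraction = (1 − cos 108.6°)/2 = (1 − (-0.319))/2 ≈ 0.660, so 66%.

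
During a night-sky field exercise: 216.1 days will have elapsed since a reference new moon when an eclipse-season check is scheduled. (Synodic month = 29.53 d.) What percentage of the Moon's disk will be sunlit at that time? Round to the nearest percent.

71%

216.1 d spans 7 complete synodic months (7 × 29.53 = 206.71 d) plus 9.39 d.
Phase angle: θ = 360°·(9.39 d)/(29.53 d) = 114.5°.
Illuminated fraction = (1 − cos 114.5°)/2 = (1 − (-0.414))/2 ≈ 0.707, so 71%.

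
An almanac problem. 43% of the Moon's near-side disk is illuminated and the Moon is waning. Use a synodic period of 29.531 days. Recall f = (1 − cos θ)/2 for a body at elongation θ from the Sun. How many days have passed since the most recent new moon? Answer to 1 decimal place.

Invert f = (1 − cos θ)/2 to get cos θ = 1 − 2(0.43) = 0.140, hence θ₀ = arccos 0.140 = 82.0°.
A waning Moon lies in 180°–360°, so θ = 360° − 82.0° = 278.0°.
Age = 29.531 × 278.0°/360° ≈ 22.81 days.

22.8 days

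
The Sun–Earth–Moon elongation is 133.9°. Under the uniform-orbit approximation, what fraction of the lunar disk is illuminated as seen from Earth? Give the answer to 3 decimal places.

Half-versine of 133.9°: (1 − (-0.693))/2 = 0.847.

0.847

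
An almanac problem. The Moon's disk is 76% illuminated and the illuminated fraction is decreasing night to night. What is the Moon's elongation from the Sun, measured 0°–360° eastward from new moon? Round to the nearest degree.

239°

Invert f = (1 − cos θ)/2 to get cos θ = 1 − 2(0.76) = -0.520, hence θ₀ = arccos -0.520 = 121.3°.
A waning Moon lies in 180°–360°, so θ = 360° − 121.3° = 238.7°.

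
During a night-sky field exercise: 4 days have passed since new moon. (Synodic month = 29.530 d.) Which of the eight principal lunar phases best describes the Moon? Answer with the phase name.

waxing crescent

At 4/29.530 of the cycle, θ ≈ 49° — the waxing crescent range.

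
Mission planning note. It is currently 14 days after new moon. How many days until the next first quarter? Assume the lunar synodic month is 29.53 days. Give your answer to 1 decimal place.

First quarter occurs at elongation 90°, i.e. at age 29.53 × 90/360 = 7.383 d.
Already past this cycle's first quarter; the next is at 7.383 + 29.53 = 36.913 d, so 36.913 − 14 = 22.913 days.

22.9 days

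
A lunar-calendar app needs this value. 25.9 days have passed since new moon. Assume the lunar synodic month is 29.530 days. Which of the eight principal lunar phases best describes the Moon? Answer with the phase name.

θ ≈ 360° × 25.9/29.530 = 316°, which falls in the waning crescent sector.

waning crescent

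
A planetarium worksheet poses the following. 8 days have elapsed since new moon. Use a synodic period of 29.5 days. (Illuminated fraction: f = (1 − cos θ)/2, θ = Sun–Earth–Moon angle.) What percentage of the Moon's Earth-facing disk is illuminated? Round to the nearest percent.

Phase angle: θ = 360°·(8 d)/(29.5 d) = 97.6°.
With cos θ = (-0.133), the lit fraction is (1 − (-0.133))/2 ≈ 0.566, so 57%.

57%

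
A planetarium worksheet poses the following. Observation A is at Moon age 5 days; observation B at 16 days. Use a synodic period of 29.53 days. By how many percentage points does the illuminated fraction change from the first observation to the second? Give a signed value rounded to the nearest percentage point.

θ₁ = 360° × 5/29.53 = 61.0°, f₁ = (1 − cos θ₁)/2 = 0.257.
θ₂ = 360° × 16/29.53 = 195.1°, f₂ = (1 − cos θ₂)/2 = 0.983.
Change = f₂ − f₁ = +0.726 → +73 percentage points.

+73 pp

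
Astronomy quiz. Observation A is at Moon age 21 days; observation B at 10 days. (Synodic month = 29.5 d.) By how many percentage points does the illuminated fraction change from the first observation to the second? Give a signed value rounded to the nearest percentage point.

+15 pp

θ₁ = 360° × 21/29.5 = 256.3°, f₁ = (1 − cos θ₁)/2 = 0.619.
θ₂ = 360° × 10/29.5 = 122.0°, f₂ = (1 − cos θ₂)/2 = 0.765.
Change = f₂ − f₁ = +0.147 → +15 percentage points.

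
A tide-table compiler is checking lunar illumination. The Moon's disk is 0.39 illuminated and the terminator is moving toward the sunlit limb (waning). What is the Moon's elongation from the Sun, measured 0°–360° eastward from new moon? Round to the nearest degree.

283°

Invert f = (1 − cos θ)/2 to get cos θ = 1 − 2(0.39) = 0.220, hence θ₀ = arccos 0.220 = 77.3°.
A waning Moon lies in 180°–360°, so θ = 360° − 77.3° = 282.7°.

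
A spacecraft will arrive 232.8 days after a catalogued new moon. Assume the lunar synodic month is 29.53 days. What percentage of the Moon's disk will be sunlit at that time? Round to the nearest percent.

232.8 d spans 7 complete synodic months (7 × 29.53 = 206.71 d) plus 26.09 d.
The Moon has covered 26.09/29.53 of its cycle, so θ ≈ 360° × 26.09/29.53 = 318.1°.
cos 318.1° = 0.744, so f = (1 − 0.744)/2 = 0.128, so 13%.

13%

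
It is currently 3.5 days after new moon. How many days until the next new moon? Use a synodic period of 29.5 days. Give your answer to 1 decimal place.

One full lunation from the last new moon is 29.5 d; remaining = 29.5 − 3.5 = 26.000 d.

26.0 days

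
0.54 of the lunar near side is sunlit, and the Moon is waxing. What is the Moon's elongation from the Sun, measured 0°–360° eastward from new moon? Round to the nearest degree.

95°

From f = (1 − cos θ)/2: cos θ = 1 − 2×0.54 = -0.080; arccos → 94.6°.
Before full moon the principal value applies: θ = 94.6°.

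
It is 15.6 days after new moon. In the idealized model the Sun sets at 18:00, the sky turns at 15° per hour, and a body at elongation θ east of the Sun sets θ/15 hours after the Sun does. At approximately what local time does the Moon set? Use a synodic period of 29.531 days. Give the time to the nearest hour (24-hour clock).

07:00

Elongation θ = 360° × 15.6/29.531 ≈ 190.2°.
At 15° of sky rotation per hour, 190.2° corresponds to a 12.68 h lag.
18:00 + 12.68 h ≈ 06:41 → 07:00 to the nearest hour.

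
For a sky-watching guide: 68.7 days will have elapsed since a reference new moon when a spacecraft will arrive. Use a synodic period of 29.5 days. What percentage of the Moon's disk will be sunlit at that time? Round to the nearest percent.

68.7 d spans 2 complete synodic months (2 × 29.5 = 59.00 d) plus 9.70 d.
The Moon has covered 9.70/29.5 of its cycle, so θ ≈ 360° × 9.70/29.5 = 118.4°.
With cos θ = (-0.475), the lit fraction is (1 − (-0.475))/2 ≈ 0.738, so 74%.

74%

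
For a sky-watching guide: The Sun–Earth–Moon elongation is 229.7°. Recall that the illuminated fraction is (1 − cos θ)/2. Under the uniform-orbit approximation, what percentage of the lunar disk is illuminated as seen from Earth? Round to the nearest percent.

f = (1 − cos 229.7°)/2 = (1 − (-0.647))/2 ≈ 0.823, i.e. 82%.

82%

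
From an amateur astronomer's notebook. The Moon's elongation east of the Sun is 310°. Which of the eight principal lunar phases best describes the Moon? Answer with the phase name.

310° lies in the waning crescent sector of the 8-phase cycle.

waning crescent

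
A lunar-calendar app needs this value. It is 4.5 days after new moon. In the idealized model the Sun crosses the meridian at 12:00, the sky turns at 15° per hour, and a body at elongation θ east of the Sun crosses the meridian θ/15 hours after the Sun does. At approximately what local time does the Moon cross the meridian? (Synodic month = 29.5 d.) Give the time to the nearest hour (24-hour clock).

The Moon has covered 4.5/29.5 of its cycle, so θ ≈ 360° × 4.5/29.5 = 54.9°.
The Moon trails the Sun by θ/15 = 54.9/15 ≈ 3.66 hours.
12:00 + 3.66 h ≈ 15:40 → 16:00 to the nearest hour.

16:00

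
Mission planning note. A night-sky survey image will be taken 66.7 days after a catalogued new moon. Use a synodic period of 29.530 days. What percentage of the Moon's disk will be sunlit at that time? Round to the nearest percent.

66.7/29.530 = 2.259 lunations, so 2 complete cycles and 7.64 d into the next.
Phase angle: θ = 360°·(7.64 d)/(29.530 d) = 93.1°.
Illuminated fraction = (1 − cos 93.1°)/2 = (1 − (-0.055))/2 ≈ 0.527, so 53%.

53%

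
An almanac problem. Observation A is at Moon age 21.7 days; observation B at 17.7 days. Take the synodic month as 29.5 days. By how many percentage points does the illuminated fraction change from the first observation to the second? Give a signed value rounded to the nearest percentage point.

+36 percentage points

θ₁ = 360° × 21.7/29.5 = 264.8°, f₁ = (1 − cos θ₁)/2 = 0.545.
θ₂ = 360° × 17.7/29.5 = 216.0°, f₂ = (1 − cos θ₂)/2 = 0.905.
Change = f₂ − f₁ = +0.359 → +36 percentage points.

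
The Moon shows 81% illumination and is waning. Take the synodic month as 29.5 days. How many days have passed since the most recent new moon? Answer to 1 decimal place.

cos θ = 1 − 2f = -0.620, giving a principal value of 128.3°.
A waning Moon lies in 180°–360°, so θ = 360° − 128.3° = 231.7°.
That fraction of the synodic month is 231.7/360 × 29.5 d ≈ 18.99 d.

19.0 days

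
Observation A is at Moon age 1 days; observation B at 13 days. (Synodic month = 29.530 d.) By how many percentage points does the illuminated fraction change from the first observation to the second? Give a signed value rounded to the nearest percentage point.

+95 percentage points

θ₁ = 360° × 1/29.530 = 12.2°, f₁ = (1 − cos θ₁)/2 = 0.011.
θ₂ = 360° × 13/29.530 = 158.5°, f₂ = (1 − cos θ₂)/2 = 0.965.
Change = f₂ − f₁ = +0.954 → +95 percentage points.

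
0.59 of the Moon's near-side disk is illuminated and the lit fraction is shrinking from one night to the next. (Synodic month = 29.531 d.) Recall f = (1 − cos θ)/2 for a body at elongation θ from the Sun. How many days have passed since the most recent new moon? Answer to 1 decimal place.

21.3 days

From f = (1 − cos θ)/2: cos θ = 1 − 2×0.59 = -0.180; arccos → 100.4°.
A waning Moon lies in 180°–360°, so θ = 360° − 100.4° = 259.6°.
That fraction of the synodic month is 259.6/360 × 29.531 d ≈ 21.30 d.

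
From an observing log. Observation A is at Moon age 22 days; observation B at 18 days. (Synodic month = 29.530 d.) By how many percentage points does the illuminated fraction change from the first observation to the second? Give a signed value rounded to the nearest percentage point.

θ₁ = 360° × 22/29.530 = 268.2°, f₁ = (1 − cos θ₁)/2 = 0.516.
θ₂ = 360° × 18/29.530 = 219.4°, f₂ = (1 − cos θ₂)/2 = 0.886.
Change = f₂ − f₁ = +0.370 → +37 percentage points.

+37 percentage points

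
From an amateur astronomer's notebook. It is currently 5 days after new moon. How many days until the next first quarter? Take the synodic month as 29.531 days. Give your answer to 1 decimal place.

2.4 days

First quarter is 0.25 of the way through the cycle: age 0.25 × 29.531 = 7.383 d.
That is 7.383 − 5 = 2.383 days ahead.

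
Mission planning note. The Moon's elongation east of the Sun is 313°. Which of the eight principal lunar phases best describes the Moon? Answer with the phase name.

The waning crescent sector spans roughly 292°–338°; 313° falls inside it.

waning crescent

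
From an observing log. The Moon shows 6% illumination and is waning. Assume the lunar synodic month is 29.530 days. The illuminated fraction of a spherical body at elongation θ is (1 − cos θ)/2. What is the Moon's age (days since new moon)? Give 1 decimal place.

27.2 days

Invert f = (1 − cos θ)/2 to get cos θ = 1 − 2(0.06) = 0.880, hence θ₀ = arccos 0.880 = 28.4°.
Since the Moon is past full (waning), take the reflex angle: θ = 360° − 28.4° = 331.6°.
That fraction of the synodic month is 331.6/360 × 29.530 d ≈ 27.20 d.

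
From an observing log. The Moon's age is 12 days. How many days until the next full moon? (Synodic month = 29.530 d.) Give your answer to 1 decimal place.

Full moon is 0.5 of the way through the cycle: age 0.5 × 29.530 = 14.765 d.
So 2.765 days remain (14.765 − 12).

2.8 days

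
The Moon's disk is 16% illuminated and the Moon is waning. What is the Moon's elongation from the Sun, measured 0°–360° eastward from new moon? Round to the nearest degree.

313°

cos θ = 1 − 2f = 0.680, giving a principal value of 47.2°.
A waning Moon lies in 180°–360°, so θ = 360° − 47.2° = 312.8°.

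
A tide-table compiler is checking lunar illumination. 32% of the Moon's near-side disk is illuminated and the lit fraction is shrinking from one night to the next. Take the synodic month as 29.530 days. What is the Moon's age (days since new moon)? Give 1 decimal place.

cos θ = 1 − 2f = 0.360, giving a principal value of 68.9°.
A waning Moon lies in 180°–360°, so θ = 360° − 68.9° = 291.1°.
That fraction of the synodic month is 291.1/360 × 29.530 d ≈ 23.88 d.

23.9 days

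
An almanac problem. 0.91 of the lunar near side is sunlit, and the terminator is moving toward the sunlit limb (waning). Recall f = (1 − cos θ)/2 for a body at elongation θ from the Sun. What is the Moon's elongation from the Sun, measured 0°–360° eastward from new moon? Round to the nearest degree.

215°

From f = (1 − cos θ)/2: cos θ = 1 − 2×0.91 = -0.820; arccos → 145.1°.
A waning Moon lies in 180°–360°, so θ = 360° − 145.1° = 214.9°.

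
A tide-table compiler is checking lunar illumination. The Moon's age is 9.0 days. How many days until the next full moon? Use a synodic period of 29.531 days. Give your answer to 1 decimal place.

Full moon occurs at elongation 180°, i.e. at age 29.531 × 180/360 = 14.765 d.
So 5.765 days remain (14.765 − 9.0).

5.8 days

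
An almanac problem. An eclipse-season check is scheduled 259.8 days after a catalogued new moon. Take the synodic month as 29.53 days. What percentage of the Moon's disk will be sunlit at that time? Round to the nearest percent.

35%

259.8 d spans 8 complete synodic months (8 × 29.53 = 236.24 d) plus 23.56 d.
Elongation θ = 360° × 23.56/29.53 ≈ 287.2°.
Illuminated fraction = (1 − cos 287.2°)/2 = (1 − 0.296)/2 ≈ 0.352, so 35%.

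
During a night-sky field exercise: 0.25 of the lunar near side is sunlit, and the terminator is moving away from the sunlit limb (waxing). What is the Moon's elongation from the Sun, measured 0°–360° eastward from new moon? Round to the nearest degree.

From f = (1 − cos θ)/2: cos θ = 1 − 2×0.25 = 0.500; arccos → 60.0°.
Waxing ⇒ before full, so θ = 60.0°.

60°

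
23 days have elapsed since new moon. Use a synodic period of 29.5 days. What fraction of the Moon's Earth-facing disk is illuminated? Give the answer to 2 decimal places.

0.41

Elongation θ = 360° × 23/29.5 ≈ 280.7°.
cos 280.7° = 0.185, so f = (1 − 0.185)/2 = 0.407.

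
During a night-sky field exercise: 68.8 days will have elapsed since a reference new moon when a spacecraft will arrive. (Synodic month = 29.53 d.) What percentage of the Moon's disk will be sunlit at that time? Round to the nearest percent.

68.8/29.53 = 2.330 lunations, so 2 complete cycles and 9.74 d into the next.
Elongation θ = 360° × 9.74/29.53 ≈ 118.7°.
cos 118.7° = (-0.481), so f = (1 − (-0.481))/2 = 0.740, so 74%.

74%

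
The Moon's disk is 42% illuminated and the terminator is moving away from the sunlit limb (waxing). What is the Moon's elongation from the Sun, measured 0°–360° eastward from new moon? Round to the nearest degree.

From f = (1 − cos θ)/2: cos θ = 1 − 2×0.42 = 0.160; arccos → 80.8°.
The Moon is waxing (0°–180°), so θ = 80.8° directly.

81°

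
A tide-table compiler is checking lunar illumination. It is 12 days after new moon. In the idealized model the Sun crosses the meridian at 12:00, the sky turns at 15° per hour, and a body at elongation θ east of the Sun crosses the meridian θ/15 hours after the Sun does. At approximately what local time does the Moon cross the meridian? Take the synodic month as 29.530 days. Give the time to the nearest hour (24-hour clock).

22:00

The Moon has covered 12/29.530 of its cycle, so θ ≈ 360° × 12/29.530 = 146.3°.
Delay after the Sun = 146.3° / (15°/h) ≈ 9.75 h.
12:00 + 9.75 h ≈ 21:45 → 22:00 to the nearest hour.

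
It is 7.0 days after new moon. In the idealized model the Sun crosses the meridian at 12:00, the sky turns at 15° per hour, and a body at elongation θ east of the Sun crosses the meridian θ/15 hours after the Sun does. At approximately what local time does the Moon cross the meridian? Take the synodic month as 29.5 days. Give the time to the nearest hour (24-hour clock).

18:00

Elongation θ = 360° × 7.0/29.5 ≈ 85.4°.
The Moon trails the Sun by θ/15 = 85.4/15 ≈ 5.69 hours.
12:00 + 5.69 h ≈ 17:42 → 18:00 to the nearest hour.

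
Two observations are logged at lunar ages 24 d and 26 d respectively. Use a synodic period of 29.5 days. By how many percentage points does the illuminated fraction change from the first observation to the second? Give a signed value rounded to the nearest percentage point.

First observation: θ = 360°·24/29.5 = 292.9°, so f = 0.306.
Second observation: θ = 317.3°, f = 0.133.
Δf = 0.133 − 0.306 = -0.173, i.e. -17 pp.

-17 pp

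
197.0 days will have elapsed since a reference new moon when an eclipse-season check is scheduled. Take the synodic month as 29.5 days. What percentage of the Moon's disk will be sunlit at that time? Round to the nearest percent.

197.0 d spans 6 complete synodic months (6 × 29.5 = 177.00 d) plus 20.00 d.
Phase angle: θ = 360°·(20.00 d)/(29.5 d) = 244.1°.
cos 244.1° = (-0.437), so f = (1 − (-0.437))/2 = 0.719, so 72%.

72%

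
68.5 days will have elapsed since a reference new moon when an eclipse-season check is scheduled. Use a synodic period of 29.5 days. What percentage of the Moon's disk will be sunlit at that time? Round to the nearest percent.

68.5 d spans 2 complete synodic months (2 × 29.5 = 59.00 d) plus 9.50 d.
Phase angle: θ = 360°·(9.50 d)/(29.5 d) = 115.9°.
With cos θ = (-0.437), the lit fraction is (1 − (-0.437))/2 ≈ 0.719, so 72%.

72%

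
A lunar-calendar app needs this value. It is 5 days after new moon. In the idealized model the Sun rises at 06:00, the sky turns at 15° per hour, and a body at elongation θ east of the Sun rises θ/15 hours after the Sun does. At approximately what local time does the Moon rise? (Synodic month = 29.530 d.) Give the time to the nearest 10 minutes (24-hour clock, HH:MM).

Elongation θ = 360° × 5/29.530 ≈ 61.0°.
The Moon trails the Sun by θ/15 = 61.0/15 ≈ 4.06 hours.
06:00 + 4.064 h ≈ 10:04 → 10:00 to the nearest ten minutes.

10:00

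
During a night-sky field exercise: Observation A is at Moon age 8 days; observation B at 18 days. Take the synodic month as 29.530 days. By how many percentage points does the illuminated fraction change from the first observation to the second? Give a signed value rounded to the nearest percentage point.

θ₁ = 360° × 8/29.530 = 97.5°, f₁ = (1 − cos θ₁)/2 = 0.566.
θ₂ = 360° × 18/29.530 = 219.4°, f₂ = (1 − cos θ₂)/2 = 0.886.
Change = f₂ − f₁ = +0.321 → +32 percentage points.

+32 pp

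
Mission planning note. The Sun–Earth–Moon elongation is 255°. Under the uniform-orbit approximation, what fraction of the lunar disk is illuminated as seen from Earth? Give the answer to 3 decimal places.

f = (1 − cos 255°)/2 = (1 − (-0.259))/2 ≈ 0.629.

0.629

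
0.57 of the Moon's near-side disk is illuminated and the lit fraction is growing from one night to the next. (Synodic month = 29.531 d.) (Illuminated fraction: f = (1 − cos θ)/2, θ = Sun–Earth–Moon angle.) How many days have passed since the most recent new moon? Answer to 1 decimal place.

Invert f = (1 − cos θ)/2 to get cos θ = 1 − 2(0.57) = -0.140, hence θ₀ = arccos -0.140 = 98.0°.
Waxing ⇒ before full, so θ = 98.0°.
At 360°/29.531 d per day, 98.0° corresponds to 8.04 days.

8.0 days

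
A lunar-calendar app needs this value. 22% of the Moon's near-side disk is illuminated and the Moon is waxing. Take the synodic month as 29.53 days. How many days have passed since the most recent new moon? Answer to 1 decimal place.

4.6 days

From f = (1 − cos θ)/2: cos θ = 1 − 2×0.22 = 0.560; arccos → 55.9°.
Waxing ⇒ before full, so θ = 55.9°.
At 360°/29.53 d per day, 55.9° corresponds to 4.59 days.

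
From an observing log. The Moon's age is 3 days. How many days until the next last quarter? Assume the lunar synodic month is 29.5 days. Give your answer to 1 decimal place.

19.1 days

Last quarter is 0.75 of the way through the cycle: age 0.75 × 29.5 = 22.125 d.
That is 22.125 − 3 = 19.125 days ahead.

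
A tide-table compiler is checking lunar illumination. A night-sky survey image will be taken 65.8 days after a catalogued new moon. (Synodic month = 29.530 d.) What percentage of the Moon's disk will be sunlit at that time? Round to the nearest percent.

43%

Reduce mod P: 65.8 − 2×29.530 = 6.74 d into the current lunation.
The Moon has covered 6.74/29.530 of its cycle, so θ ≈ 360° × 6.74/29.530 = 82.2°.
Illuminated fraction = (1 − cos 82.2°)/2 = (1 − 0.136)/2 ≈ 0.432, so 43%.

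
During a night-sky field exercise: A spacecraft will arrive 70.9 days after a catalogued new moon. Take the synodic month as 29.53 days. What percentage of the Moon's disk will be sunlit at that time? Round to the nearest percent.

91%

Reduce mod P: 70.9 − 2×29.53 = 11.84 d into the current lunation.
The Moon has covered 11.84/29.53 of its cycle, so θ ≈ 360° × 11.84/29.53 = 144.3°.
With cos θ = (-0.813), the lit fraction is (1 − (-0.813))/2 ≈ 0.906, so 91%.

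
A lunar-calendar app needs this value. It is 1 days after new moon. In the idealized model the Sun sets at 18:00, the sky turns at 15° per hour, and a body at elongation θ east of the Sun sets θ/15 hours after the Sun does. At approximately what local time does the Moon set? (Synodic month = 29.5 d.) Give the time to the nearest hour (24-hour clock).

19:00

Phase angle: θ = 360°·(1 d)/(29.5 d) = 12.2°.
At 15° of sky rotation per hour, 12.2° corresponds to a 0.81 h lag.
18:00 + 0.81 h ≈ 18:49 → 19:00 to the nearest hour.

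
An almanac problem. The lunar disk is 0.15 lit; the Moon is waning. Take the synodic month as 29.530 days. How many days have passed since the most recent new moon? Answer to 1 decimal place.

Invert f = (1 − cos θ)/2 to get cos θ = 1 − 2(0.15) = 0.700, hence θ₀ = arccos 0.700 = 45.6°.
A waning Moon lies in 180°–360°, so θ = 360° − 45.6° = 314.4°.
That fraction of the synodic month is 314.4/360 × 29.530 d ≈ 25.79 d.

25.8 days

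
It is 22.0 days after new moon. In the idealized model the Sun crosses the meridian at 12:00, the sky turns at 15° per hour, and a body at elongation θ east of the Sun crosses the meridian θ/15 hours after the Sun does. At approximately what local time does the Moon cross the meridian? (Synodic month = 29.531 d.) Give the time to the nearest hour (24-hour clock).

06:00

The Moon has covered 22.0/29.531 of its cycle, so θ ≈ 360° × 22.0/29.531 = 268.2°.
Delay after the Sun = 268.2° / (15°/h) ≈ 17.88 h.
12:00 + 17.88 h ≈ 05:53 → 06:00 to the nearest hour.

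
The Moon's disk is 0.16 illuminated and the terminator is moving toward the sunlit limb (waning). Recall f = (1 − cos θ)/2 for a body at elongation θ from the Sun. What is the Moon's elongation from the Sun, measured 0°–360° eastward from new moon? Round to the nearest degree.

313°

Invert f = (1 − cos θ)/2 to get cos θ = 1 − 2(0.16) = 0.680, hence θ₀ = arccos 0.680 = 47.2°.
Since the Moon is past full (waning), take the reflex angle: θ = 360° − 47.2° = 312.8°.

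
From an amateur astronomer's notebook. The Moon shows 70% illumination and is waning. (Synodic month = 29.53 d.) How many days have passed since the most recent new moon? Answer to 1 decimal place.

20.2 days

cos θ = 1 − 2f = -0.400, giving a principal value of 113.6°.
Since the Moon is past full (waning), take the reflex angle: θ = 360° − 113.6° = 246.4°.
At 360°/29.53 d per day, 246.4° corresponds to 20.21 days.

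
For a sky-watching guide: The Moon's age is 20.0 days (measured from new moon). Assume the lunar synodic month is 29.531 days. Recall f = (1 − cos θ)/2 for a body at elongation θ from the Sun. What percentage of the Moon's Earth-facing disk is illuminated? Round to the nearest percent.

Elongation θ = 360° × 20.0/29.531 ≈ 243.8°.
Illuminated fraction = (1 − cos 243.8°)/2 = (1 − (-0.441))/2 ≈ 0.721, so 72%.

72%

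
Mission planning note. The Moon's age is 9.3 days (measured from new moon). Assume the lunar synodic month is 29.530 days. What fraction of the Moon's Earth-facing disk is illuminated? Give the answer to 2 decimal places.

Phase angle: θ = 360°·(9.3 d)/(29.530 d) = 113.4°.
cos 113.4° = (-0.397), so f = (1 − (-0.397))/2 = 0.698.

0.70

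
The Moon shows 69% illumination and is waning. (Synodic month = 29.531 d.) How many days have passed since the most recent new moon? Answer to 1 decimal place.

20.3 days

cos θ = 1 − 2f = -0.380, giving a principal value of 112.3°.
Since the Moon is past full (waning), take the reflex angle: θ = 360° − 112.3° = 247.7°.
Age = 29.531 × 247.7°/360° ≈ 20.32 days.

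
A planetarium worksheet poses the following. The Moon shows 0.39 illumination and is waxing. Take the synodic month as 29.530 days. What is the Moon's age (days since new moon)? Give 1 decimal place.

6.3 days

Invert f = (1 − cos θ)/2 to get cos θ = 1 − 2(0.39) = 0.220, hence θ₀ = arccos 0.220 = 77.3°.
Waxing ⇒ before full, so θ = 77.3°.
At 360°/29.530 d per day, 77.3° corresponds to 6.34 days.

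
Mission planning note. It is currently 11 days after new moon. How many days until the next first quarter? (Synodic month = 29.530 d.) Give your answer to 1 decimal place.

25.9 days

First quarter occurs at elongation 90°, i.e. at age 29.530 × 90/360 = 7.383 d.
Already past this cycle's first quarter; the next is at 7.383 + 29.530 = 36.913 d, so 36.913 − 11 = 25.913 days.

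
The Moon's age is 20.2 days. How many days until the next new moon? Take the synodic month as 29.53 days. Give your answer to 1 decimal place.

9.3 days

One full lunation from the last new moon is 29.53 d; remaining = 29.53 − 20.2 = 9.330 d.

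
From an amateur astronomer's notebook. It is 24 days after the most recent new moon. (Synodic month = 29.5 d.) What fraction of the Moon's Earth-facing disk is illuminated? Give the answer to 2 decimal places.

The Moon has covered 24/29.5 of its cycle, so θ ≈ 360° × 24/29.5 = 292.9°.
Illuminated fraction = (1 − cos 292.9°)/2 = (1 − 0.389)/2 ≈ 0.306.

0.31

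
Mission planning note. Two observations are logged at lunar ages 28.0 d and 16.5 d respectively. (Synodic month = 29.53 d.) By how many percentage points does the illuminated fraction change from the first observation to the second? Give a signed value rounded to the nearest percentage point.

θ₁ = 360° × 28.0/29.53 = 341.3°, f₁ = (1 − cos θ₁)/2 = 0.026.
θ₂ = 360° × 16.5/29.53 = 201.2°, f₂ = (1 − cos θ₂)/2 = 0.966.
Change = f₂ − f₁ = +0.940 → +94 percentage points.

+94 percentage points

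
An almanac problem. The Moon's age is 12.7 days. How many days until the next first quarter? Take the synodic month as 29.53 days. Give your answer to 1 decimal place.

24.2 days

First quarter occurs at elongation 90°, i.e. at age 29.53 × 90/360 = 7.383 d.
This lunation's first quarter (7.383 d) has passed, so add one period: 36.913 − 12.7 = 24.213 days.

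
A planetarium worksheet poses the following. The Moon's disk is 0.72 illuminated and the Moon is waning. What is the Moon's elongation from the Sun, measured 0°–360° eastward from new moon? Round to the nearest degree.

From f = (1 − cos θ)/2: cos θ = 1 − 2×0.72 = -0.440; arccos → 116.1°.
Waning ⇒ past full, so θ = 360° − 116.1° = 243.9°.

244°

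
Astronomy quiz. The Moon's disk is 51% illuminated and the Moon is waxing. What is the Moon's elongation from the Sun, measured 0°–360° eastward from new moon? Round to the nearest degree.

91°

Invert f = (1 − cos θ)/2 to get cos θ = 1 − 2(0.51) = -0.020, hence θ₀ = arccos -0.020 = 91.1°.
The Moon is waxing (0°–180°), so θ = 91.1° directly.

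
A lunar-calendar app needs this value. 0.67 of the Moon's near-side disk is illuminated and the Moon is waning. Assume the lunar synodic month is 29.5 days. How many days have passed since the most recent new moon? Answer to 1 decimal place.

20.5 days

From f = (1 − cos θ)/2: cos θ = 1 − 2×0.67 = -0.340; arccos → 109.9°.
Since the Moon is past full (waning), take the reflex angle: θ = 360° − 109.9° = 250.1°.
That fraction of the synodic month is 250.1/360 × 29.5 d ≈ 20.50 d.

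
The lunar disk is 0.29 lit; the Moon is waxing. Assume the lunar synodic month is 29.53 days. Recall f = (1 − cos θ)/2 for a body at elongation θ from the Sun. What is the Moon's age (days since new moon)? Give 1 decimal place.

cos θ = 1 − 2f = 0.420, giving a principal value of 65.2°.
The Moon is waxing (0°–180°), so θ = 65.2° directly.
At 360°/29.53 d per day, 65.2° corresponds to 5.35 days.

5.3 days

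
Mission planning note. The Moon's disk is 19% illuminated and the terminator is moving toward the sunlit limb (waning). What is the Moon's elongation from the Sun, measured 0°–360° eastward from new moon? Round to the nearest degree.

308°

Invert f = (1 − cos θ)/2 to get cos θ = 1 − 2(0.19) = 0.620, hence θ₀ = arccos 0.620 = 51.7°.
A waning Moon lies in 180°–360°, so θ = 360° − 51.7° = 308.3°.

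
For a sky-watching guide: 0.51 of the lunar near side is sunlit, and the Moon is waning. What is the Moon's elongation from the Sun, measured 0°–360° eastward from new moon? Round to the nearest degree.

cos θ = 1 − 2f = -0.020, giving a principal value of 91.1°.
Waning ⇒ past full, so θ = 360° − 91.1° = 268.9°.

269°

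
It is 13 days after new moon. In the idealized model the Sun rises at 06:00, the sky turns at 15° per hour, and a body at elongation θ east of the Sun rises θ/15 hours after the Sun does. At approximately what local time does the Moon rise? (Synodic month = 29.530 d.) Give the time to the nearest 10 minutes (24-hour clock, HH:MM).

16:30

Phase angle: θ = 360°·(13 d)/(29.530 d) = 158.5°.
At 15° of sky rotation per hour, 158.5° corresponds to a 10.57 h lag.
06:00 + 10.566 h ≈ 16:34 → 16:30 to the nearest ten minutes.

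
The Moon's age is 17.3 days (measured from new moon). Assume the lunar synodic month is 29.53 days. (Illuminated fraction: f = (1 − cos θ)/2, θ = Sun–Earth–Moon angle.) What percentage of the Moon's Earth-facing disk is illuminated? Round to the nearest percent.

Elongation θ = 360° × 17.3/29.53 ≈ 210.9°.
Illuminated fraction = (1 − cos 210.9°)/2 = (1 − (-0.858))/2 ≈ 0.929, so 93%.

93%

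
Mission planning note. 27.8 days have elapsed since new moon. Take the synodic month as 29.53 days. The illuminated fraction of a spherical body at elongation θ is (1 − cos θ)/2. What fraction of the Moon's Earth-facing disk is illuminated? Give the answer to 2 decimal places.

0.03

The Moon has covered 27.8/29.53 of its cycle, so θ ≈ 360° × 27.8/29.53 = 338.9°.
Illuminated fraction = (1 − cos 338.9°)/2 = (1 − 0.933)/2 ≈ 0.033.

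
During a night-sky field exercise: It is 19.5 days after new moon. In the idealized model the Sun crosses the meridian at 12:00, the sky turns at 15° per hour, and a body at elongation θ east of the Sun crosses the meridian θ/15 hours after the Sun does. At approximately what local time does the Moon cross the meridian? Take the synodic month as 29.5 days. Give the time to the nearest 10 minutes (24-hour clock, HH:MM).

The Moon has covered 19.5/29.5 of its cycle, so θ ≈ 360° × 19.5/29.5 = 238.0°.
At 15° of sky rotation per hour, 238.0° corresponds to a 15.86 h lag.
12:00 + 15.864 h ≈ 03:52 → 03:50 to the nearest ten minutes.

03:50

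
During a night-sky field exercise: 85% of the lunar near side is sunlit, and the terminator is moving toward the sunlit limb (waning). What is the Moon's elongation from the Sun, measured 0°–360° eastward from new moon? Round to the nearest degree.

Invert f = (1 − cos θ)/2 to get cos θ = 1 − 2(0.85) = -0.700, hence θ₀ = arccos -0.700 = 134.4°.
Waning ⇒ past full, so θ = 360° − 134.4° = 225.6°.

226°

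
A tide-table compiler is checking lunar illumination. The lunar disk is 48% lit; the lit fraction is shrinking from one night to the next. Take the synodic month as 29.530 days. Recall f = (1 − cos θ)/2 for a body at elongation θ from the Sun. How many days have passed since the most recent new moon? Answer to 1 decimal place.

From f = (1 − cos θ)/2: cos θ = 1 − 2×0.48 = 0.040; arccos → 87.7°.
A waning Moon lies in 180°–360°, so θ = 360° − 87.7° = 272.3°.
That fraction of the synodic month is 272.3/360 × 29.530 d ≈ 22.34 d.

22.3 days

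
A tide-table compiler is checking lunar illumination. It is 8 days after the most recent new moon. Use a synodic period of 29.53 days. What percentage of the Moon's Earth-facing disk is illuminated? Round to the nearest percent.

Elongation θ = 360° × 8/29.53 ≈ 97.5°.
With cos θ = (-0.131), the lit fraction is (1 − (-0.131))/2 ≈ 0.566, so 57%.

57%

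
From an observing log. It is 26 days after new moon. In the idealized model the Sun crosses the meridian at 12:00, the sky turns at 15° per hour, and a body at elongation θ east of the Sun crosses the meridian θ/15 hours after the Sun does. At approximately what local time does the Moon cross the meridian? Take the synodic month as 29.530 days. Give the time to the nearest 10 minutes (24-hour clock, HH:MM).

Elongation θ = 360° × 26/29.530 ≈ 317.0°.
At 15° of sky rotation per hour, 317.0° corresponds to a 21.13 h lag.
12:00 + 21.131 h ≈ 09:08 → 09:10 to the nearest ten minutes.

09:10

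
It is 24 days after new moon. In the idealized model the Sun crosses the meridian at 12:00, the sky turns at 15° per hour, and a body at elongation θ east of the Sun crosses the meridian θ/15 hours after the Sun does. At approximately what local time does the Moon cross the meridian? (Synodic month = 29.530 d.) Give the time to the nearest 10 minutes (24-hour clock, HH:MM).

The Moon has covered 24/29.530 of its cycle, so θ ≈ 360° × 24/29.530 = 292.6°.
Delay after the Sun = 292.6° / (15°/h) ≈ 19.51 h.
12:00 + 19.506 h ≈ 07:30 → 07:30 to the nearest ten minutes.

07:30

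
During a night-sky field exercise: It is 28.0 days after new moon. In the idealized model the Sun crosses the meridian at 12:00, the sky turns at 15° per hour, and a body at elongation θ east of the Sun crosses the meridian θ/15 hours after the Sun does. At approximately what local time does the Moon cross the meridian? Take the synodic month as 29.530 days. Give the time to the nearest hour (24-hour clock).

Elongation θ = 360° × 28.0/29.530 ≈ 341.3°.
The Moon trails the Sun by θ/15 = 341.3/15 ≈ 22.76 hours.
12:00 + 22.76 h ≈ 10:45 → 11:00 to the nearest hour.

11:00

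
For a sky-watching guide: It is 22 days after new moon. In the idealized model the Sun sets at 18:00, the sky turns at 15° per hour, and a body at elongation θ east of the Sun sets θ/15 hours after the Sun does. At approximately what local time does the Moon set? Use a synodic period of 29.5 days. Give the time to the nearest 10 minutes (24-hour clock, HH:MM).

Elongation θ = 360° × 22/29.5 ≈ 268.5°.
At 15° of sky rotation per hour, 268.5° corresponds to a 17.90 h lag.
18:00 + 17.898 h ≈ 11:54 → 11:50 to the nearest ten minutes.

11:50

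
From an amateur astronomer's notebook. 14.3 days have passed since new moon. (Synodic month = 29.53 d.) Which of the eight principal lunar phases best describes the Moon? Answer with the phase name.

θ ≈ 360° × 14.3/29.53 = 174°, which falls in the full moon sector.

full moon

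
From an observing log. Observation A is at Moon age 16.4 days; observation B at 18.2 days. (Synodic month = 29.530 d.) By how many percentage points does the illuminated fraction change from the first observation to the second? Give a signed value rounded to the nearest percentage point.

-10 percentage points

First observation: θ = 360°·16.4/29.530 = 199.9°, so f = 0.970.
Second observation: θ = 221.9°, f = 0.872.
Δf = 0.872 − 0.970 = -0.098, i.e. -10 pp.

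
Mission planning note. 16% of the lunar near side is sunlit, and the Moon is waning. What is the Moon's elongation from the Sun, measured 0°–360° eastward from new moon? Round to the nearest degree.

Invert f = (1 − cos θ)/2 to get cos θ = 1 − 2(0.16) = 0.680, hence θ₀ = arccos 0.680 = 47.2°.
A waning Moon lies in 180°–360°, so θ = 360° − 47.2° = 312.8°.

313°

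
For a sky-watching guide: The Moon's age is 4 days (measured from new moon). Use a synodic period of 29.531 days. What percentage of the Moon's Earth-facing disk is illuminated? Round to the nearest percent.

Elongation θ = 360° × 4/29.531 ≈ 48.8°.
With cos θ = 0.659, the lit fraction is (1 − 0.659)/2 ≈ 0.170, so 17%.

17%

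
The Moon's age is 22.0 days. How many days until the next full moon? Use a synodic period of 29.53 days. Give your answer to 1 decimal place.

22.3 days

Full moon occurs at elongation 180°, i.e. at age 29.53 × 180/360 = 14.765 d.
Already past this cycle's full moon; the next is at 14.765 + 29.53 = 44.295 d, so 44.295 − 22.0 = 22.295 days.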